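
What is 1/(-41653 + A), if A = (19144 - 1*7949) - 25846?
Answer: -1/56304 ≈ -1.7761e-5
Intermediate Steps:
A = -14651 (A = (19144 - 7949) - 25846 = 11195 - 25846 = -14651)
1/(-41653 + A) = 1/(-41653 - 14651) = 1/(-56304) = -1/56304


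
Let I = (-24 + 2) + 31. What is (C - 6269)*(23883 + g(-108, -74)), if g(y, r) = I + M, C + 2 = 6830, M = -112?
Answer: 13293020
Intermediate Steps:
C = 6828 (C = -2 + 6830 = 6828)
I = 9 (I = -22 + 31 = 9)
g(y, r) = -103 (g(y, r) = 9 - 112 = -103)
(C - 6269)*(23883 + g(-108, -74)) = (6828 - 6269)*(23883 - 103) = 559*23780 = 13293020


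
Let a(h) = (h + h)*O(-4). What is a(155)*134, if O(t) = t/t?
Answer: 41540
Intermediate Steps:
O(t) = 1
a(h) = 2*h (a(h) = (h + h)*1 = (2*h)*1 = 2*h)
a(155)*134 = (2*155)*134 = 310*134 = 41540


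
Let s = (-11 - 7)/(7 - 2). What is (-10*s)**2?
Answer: 1296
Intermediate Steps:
s = -18/5 ≈ -3.6000
(-10*s)**2 = (-10*(-18/5))**2 = 36**2 = 1296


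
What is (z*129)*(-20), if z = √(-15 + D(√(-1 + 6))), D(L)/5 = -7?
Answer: -12900*I*√2 ≈ -18243.0*I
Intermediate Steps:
D(L) = -35 (D(L) = 5*(-7) = -35)
z = 5*I*√2 (z = √(-15 - 35) = √(-50) = 5*I*√2 ≈ 7.0711*I)
(z*129)*(-20) = ((5*I*√2)*129)*(-20) = (645*I*√2)*(-20) = -12900*I*√2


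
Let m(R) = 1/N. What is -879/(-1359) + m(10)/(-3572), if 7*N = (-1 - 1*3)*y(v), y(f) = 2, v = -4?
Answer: 8375939/12944928 ≈ 0.64704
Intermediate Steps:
N = -8/7 (N = ((-1 - 1*3)*2)/7 = ((-1 - 3)*2)/7 = (-4*2)/7 = (⅐)*(-8) = -8/7 ≈ -1.1429)
m(R) = -7/8 (m(R) = 1/(-8/7) = -7/8)
-879/(-1359) + m(10)/(-3572) = -879/(-1359) - 7/8/(-3572) = -879*(-1/1359) - 7/8*(-1/3572) = 293/453 + 7/28576 = 8375939/12944928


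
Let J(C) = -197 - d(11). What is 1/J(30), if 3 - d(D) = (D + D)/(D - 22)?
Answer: -1/202 ≈ -0.0049505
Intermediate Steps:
d(D) = 3 - 2*D/(-22 + D) (d(D) = 3 - (D + D)/(D - 22) = 3 - 2*D/(-22 + D))
J(C) = -202 (J(C) = -197 - (-66 + 11)/(-22 + 11) = -197 - (-55)/(-11) = -197 - (-1)*(-55)/11 = -197 - 1*5 = -197 - 5 = -202)
1/J(30) = 1/(-202) = -1/202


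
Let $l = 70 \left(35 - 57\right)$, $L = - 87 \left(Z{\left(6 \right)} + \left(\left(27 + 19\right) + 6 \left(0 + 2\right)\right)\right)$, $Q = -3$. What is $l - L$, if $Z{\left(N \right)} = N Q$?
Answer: $1940$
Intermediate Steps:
$Z{\left(N \right)} = - 3 N$ ($Z{\left(N \right)} = N \left(-3\right) = - 3 N$)
$L = -3480$ ($L = - 87 \left(\left(-3\right) 6 + \left(\left(27 + 19\right) + 6 \left(0 + 2\right)\right)\right) = - 87 \left(-18 + \left(46 + 6 \cdot 2\right)\right) = - 87 \left(-18 + \left(46 + 12\right)\right) = - 87 \left(-18 + 58\right) = \left(-87\right) 40 = -3480$)
$l = -1540$ ($l = 70 \left(-22\right) = -1540$)
$l - L = -1540 - -3480 = -1540 + 3480 = 1940$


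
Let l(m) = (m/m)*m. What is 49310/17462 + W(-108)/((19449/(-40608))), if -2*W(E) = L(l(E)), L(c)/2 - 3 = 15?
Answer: 762376351/18867691 ≈ 40.406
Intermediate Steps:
l(m) = m (l(m) = 1*m = m)
L(c) = 36 (L(c) = 6 + 2*15 = 6 + 30 = 36)
W(E) = -18 (W(E) = -½*36 = -18)
49310/17462 + W(-108)/((19449/(-40608))) = 49310/17462 - 18/(19449/(-40608)) = 49310*(1/17462) - 18/(19449*(-1/40608)) = 24655/8731 - 18/(-2161/4512) = 24655/8731 - 18*(-4512/2161) = 24655/8731 + 81216/2161 = 762376351/18867691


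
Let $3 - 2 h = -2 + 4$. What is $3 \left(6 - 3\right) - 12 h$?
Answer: $3$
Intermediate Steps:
$h = \frac{1}{2}$ ($h = \frac{3}{2} - \frac{-2 + 4}{2} = \frac{3}{2} - 1 = \frac{1}{2} \approx 0.5$)
$3 \left(6 - 3\right) - 12 h = 3 \left(6 - 3\right) - 6 = 3 \cdot 3 - 6 = 9 - 6 = 3$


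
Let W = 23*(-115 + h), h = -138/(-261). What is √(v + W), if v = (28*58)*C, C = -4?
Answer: I*√69096183/87 ≈ 95.545*I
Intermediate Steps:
h = 46/87 (h = -138*(-1/261) = 46/87 ≈ 0.52874)
W = -229057/87 (W = 23*(-115 + 46/87) = 23*(-9959/87) = -229057/87 ≈ -2632.8)
v = -6496 (v = (28*58)*(-4) = 1624*(-4) = -6496)
√(v + W) = √(-6496 - 229057/87) = √(-794209/87) = I*√69096183/87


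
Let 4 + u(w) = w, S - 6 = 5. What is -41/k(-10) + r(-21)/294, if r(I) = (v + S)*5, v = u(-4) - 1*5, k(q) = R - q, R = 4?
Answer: -871/294 ≈ -2.9626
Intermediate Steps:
S = 11 (S = 6 + 5 = 11)
u(w) = -4 + w
k(q) = 4 - q
v = -13 (v = (-4 - 4) - 1*5 = -8 - 5 = -13)
r(I) = -10 (r(I) = (-13 + 11)*5 = -2*5 = -10)
-41/k(-10) + r(-21)/294 = -41/(4 - 1*(-10)) - 10/294 = -41/(4 + 10) - 10*1/294 = -41/14 - 5/147 = -871/294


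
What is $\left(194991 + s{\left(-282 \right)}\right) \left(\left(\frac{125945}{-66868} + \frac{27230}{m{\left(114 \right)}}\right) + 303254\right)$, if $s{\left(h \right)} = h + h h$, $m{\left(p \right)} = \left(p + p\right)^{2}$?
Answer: $\frac{12044841560400777811}{144836088} \approx 8.3162 \cdot 10^{10}$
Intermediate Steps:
$m{\left(p \right)} = 4 p^{2}$ ($m{\left(p \right)} = \left(2 p\right)^{2} = 4 p^{2}$)
$s{\left(h \right)} = h + h^{2}$
$\left(194991 + s{\left(-282 \right)}\right) \left(\left(\frac{125945}{-66868} + \frac{27230}{m{\left(114 \right)}}\right) + 303254\right) = \left(194991 - 282 \left(1 - 282\right)\right) \left(\left(\frac{125945}{-66868} + \frac{27230}{4 \cdot 114^{2}}\right) + 303254\right) = \left(194991 - -79242\right) \left(\left(125945 \left(- \frac{1}{66868}\right) + \frac{27230}{4 \cdot 12996}\right) + 303254\right) = \left(194991 + 79242\right) \left(\left(- \frac{125945}{66868} + \frac{27230}{51984}\right) + 303254\right) = 274233 \left(\left(- \frac{125945}{66868} + 27230 \cdot \frac{1}{51984}\right) + 303254\right) = 274233 \left(\left(- \frac{125945}{66868} + \frac{13615}{25992}\right) + 303254\right) = 274233 \left(- \frac{590788655}{434508264} + 303254\right) = 274233 \cdot \frac{131765778302401}{434508264} = \frac{12044841560400777811}{144836088}$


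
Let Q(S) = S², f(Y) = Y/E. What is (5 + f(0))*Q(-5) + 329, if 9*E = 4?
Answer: 454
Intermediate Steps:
E = 4/9 (E = (⅑)*4 = 4/9 ≈ 0.44444)
f(Y) = 9*Y/4 (f(Y) = Y/(4/9) = Y*(9/4) = 9*Y/4)
(5 + f(0))*Q(-5) + 329 = (5 + (9/4)*0)*(-5)² + 329 = (5 + 0)*25 + 329 = 5*25 + 329 = 125 + 329 = 454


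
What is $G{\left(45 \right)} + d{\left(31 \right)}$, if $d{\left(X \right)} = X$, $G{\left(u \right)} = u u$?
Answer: $2056$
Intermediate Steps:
$G{\left(u \right)} = u^{2}$
$G{\left(45 \right)} + d{\left(31 \right)} = 45^{2} + 31 = 2025 + 31 = 2056$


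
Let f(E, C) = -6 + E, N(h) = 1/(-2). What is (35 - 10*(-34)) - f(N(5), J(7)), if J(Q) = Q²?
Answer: 763/2 ≈ 381.50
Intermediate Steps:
N(h) = -½
(35 - 10*(-34)) - f(N(5), J(7)) = (35 - 10*(-34)) - (-6 - ½) = (35 + 340) - 1*(-13/2) = 375 + 13/2 = 763/2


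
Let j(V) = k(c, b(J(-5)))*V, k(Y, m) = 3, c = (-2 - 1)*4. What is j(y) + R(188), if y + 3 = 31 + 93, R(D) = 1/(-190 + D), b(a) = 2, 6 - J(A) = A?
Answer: 725/2 ≈ 362.50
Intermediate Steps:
J(A) = 6 - A
c = -12 (c = -3*4 = -12)
y = 121 (y = -3 + (31 + 93) = -3 + 124 = 121)
j(V) = 3*V
j(y) + R(188) = 3*121 + 1/(-190 + 188) = 363 + 1/(-2) = 363 - ½ = 725/2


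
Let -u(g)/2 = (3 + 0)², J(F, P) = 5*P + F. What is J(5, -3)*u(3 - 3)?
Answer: 180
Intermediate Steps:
J(F, P) = F + 5*P
u(g) = -18 (u(g) = -2*(3 + 0)² = -2*3² = -2*9 = -18)
J(5, -3)*u(3 - 3) = (5 + 5*(-3))*(-18) = (5 - 15)*(-18) = -10*(-18) = 180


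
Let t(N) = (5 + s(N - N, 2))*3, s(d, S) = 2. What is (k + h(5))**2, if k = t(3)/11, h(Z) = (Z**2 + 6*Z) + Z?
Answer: 463761/121 ≈ 3832.7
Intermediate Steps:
t(N) = 21 (t(N) = (5 + 2)*3 = 7*3 = 21)
h(Z) = Z**2 + 7*Z
k = 21/11 ≈ 1.9091
(k + h(5))**2 = (21/11 + 5*(7 + 5))**2 = (21/11 + 5*12)**2 = (21/11 + 60)**2 = (681/11)**2 = 463761/121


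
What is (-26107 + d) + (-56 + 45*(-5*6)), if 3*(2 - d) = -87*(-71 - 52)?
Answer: -31078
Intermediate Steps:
d = -3565 (d = 2 - (-29)*(-71 - 52) = 2 - (-29)*(-123) = 2 - ⅓*10701 = 2 - 3567 = -3565)
(-26107 + d) + (-56 + 45*(-5*6)) = (-26107 - 3565) + (-56 + 45*(-5*6)) = -29672 + (-56 + 45*(-30)) = -29672 + (-56 - 1350) = -29672 - 1406 = -31078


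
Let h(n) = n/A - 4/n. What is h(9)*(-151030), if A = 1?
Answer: -11629310/9 ≈ -1.2921e+6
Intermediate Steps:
h(n) = n - 4/n (h(n) = n/1 - 4/n = n*1 - 4/n = n - 4/n)
h(9)*(-151030) = (9 - 4/9)*(-151030) = (77/9)*(-151030) = -11629310/9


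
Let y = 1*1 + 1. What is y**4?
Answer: 16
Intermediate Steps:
y = 2 (y = 1 + 1 = 2)
y**4 = 2**4 = 16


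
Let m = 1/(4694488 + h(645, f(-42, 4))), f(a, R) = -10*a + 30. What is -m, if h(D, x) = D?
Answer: -1/4695133 ≈ -2.1299e-7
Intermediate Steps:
f(a, R) = 30 - 10*a
m = 1/4695133 (m = 1/(4694488 + 645) = 1/4695133 ≈ 2.1299e-7)
-m = -1*1/4695133 = -1/4695133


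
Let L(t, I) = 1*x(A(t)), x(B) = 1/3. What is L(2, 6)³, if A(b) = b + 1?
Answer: 1/27 ≈ 0.037037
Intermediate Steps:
A(b) = 1 + b
x(B) = ⅓
L(t, I) = ⅓ (L(t, I) = 1*(⅓) = ⅓)
L(2, 6)³ = (⅓)³ = 1/27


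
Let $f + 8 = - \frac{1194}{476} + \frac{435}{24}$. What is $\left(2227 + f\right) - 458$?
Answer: $\frac{1691339}{952} \approx 1776.6$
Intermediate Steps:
$f = \frac{7251}{952}$ ($f = -8 + \left(- \frac{1194}{476} + \frac{435}{24}\right) = -8 + \left(\left(-1194\right) \frac{1}{476} + 435 \cdot \frac{1}{24}\right) = -8 + \left(- \frac{597}{238} + \frac{145}{8}\right) = -8 + \frac{14867}{952} = \frac{7251}{952} \approx 7.6166$)
$\left(2227 + f\right) - 458 = \left(2227 + \frac{7251}{952}\right) - 458 = \frac{2127355}{952} - 458 = \frac{1691339}{952}$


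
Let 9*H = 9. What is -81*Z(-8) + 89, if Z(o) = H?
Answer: 8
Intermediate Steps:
H = 1 (H = (1/9)*9 = 1)
Z(o) = 1
-81*Z(-8) + 89 = -81*1 + 89 = -81 + 89 = 8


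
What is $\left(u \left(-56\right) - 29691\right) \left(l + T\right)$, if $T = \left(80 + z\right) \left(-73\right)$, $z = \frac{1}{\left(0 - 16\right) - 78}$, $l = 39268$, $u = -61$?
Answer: $- \frac{82564063875}{94} \approx -8.7834 \cdot 10^{8}$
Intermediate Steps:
$z = - \frac{1}{94}$ ($z = \frac{1}{-16 - 78} = \frac{1}{-94} = - \frac{1}{94} \approx -0.010638$)
$T = - \frac{548887}{94}$ ($T = \left(80 - \frac{1}{94}\right) \left(-73\right) = \frac{7519}{94} \left(-73\right) = - \frac{548887}{94} \approx -5839.2$)
$\left(u \left(-56\right) - 29691\right) \left(l + T\right) = \left(\left(-61\right) \left(-56\right) - 29691\right) \left(39268 - \frac{548887}{94}\right) = \left(3416 - 29691\right) \frac{3142305}{94} = \left(-26275\right) \frac{3142305}{94} = - \frac{82564063875}{94}$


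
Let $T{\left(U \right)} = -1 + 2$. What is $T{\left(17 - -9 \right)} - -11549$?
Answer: $11550$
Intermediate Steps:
$T{\left(U \right)} = 1$
$T{\left(17 - -9 \right)} - -11549 = 1 - -11549 = 1 + 11549 = 11550$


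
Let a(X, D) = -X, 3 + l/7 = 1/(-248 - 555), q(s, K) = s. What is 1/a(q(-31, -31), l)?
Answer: 1/31 ≈ 0.032258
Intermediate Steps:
l = -16870/803 (l = -21 + 7/(-248 - 555) = -21 + 7/(-803) = -21 + 7*(-1/803) = -21 - 7/803 = -16870/803 ≈ -21.009)
1/a(q(-31, -31), l) = 1/(-1*(-31)) = 1/31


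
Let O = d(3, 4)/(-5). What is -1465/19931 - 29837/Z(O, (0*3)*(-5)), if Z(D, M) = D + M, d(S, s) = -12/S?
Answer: -2973412095/79724 ≈ -37296.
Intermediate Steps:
O = 4/5 (O = -12/3/(-5) = -12*1/3*(-1/5) = -4*(-1/5) = 4/5 ≈ 0.80000)
-1465/19931 - 29837/Z(O, (0*3)*(-5)) = -1465/19931 - 29837/(4/5 + (0*3)*(-5)) = -1465*1/19931 - 29837/(4/5 + 0*(-5)) = -1465/19931 - 29837/(4/5 + 0) = -1465/19931 - 29837/4/5 = -1465/19931 - 29837*5/4 = -1465/19931 - 149185/4 = -2973412095/79724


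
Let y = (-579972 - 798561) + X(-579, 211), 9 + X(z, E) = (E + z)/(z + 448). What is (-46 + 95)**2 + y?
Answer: -180274103/131 ≈ -1.3761e+6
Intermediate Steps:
X(z, E) = -9 + (E + z)/(448 + z) (X(z, E) = -9 + (E + z)/(z + 448) = -9 + (E + z)/(448 + z))
y = -180588634/131 (y = (-579972 - 798561) + (-4032 + 211 - 8*(-579))/(448 - 579) = -1378533 + (-4032 + 211 + 4632)/(-131) = -1378533 - 1/131*811 = -1378533 - 811/131 = -180588634/131 ≈ -1.3785e+6)
(-46 + 95)**2 + y = (-46 + 95)**2 - 180588634/131 = 49**2 - 180588634/131 = 2401 - 180588634/131 = -180274103/131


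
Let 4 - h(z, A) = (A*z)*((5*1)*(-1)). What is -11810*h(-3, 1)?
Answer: 129910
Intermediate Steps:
h(z, A) = 4 + 5*A*z (h(z, A) = 4 - A*z*(5*1)*(-1) = 4 - A*z*5*(-1) = 4 - A*z*(-5) = 4 - (-5)*A*z = 4 + 5*A*z)
-11810*h(-3, 1) = -11810*(4 + 5*1*(-3)) = -11810*(4 - 15) = -11810*(-11) = 129910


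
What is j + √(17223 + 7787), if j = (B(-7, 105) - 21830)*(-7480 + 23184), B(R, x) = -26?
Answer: -343226624 + √25010 ≈ -3.4323e+8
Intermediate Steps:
j = -343226624 (j = (-26 - 21830)*(-7480 + 23184) = -21856*15704 = -343226624)
j + √(17223 + 7787) = -343226624 + √(17223 + 7787) = -343226624 + √25010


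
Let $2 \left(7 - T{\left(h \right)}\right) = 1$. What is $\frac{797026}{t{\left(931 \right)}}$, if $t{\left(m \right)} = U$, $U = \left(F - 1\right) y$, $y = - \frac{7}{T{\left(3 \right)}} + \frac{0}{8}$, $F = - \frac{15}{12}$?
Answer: $\frac{20722676}{63} \approx 3.2893 \cdot 10^{5}$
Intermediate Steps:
$F = - \frac{5}{4}$ ($F = \left(-15\right) \frac{1}{12} = - \frac{5}{4} \approx -1.25$)
$T{\left(h \right)} = \frac{13}{2}$ ($T{\left(h \right)} = 7 - \frac{1}{2} = \frac{13}{2}$)
$y = - \frac{14}{13}$ ($y = - \frac{7}{\frac{13}{2}} + \frac{0}{8} = \left(-7\right) \frac{2}{13} + 0 \cdot \frac{1}{8} = - \frac{14}{13} + 0 = - \frac{14}{13} \approx -1.0769$)
$U = \frac{63}{26}$ ($U = \left(- \frac{5}{4} - 1\right) \left(- \frac{14}{13}\right) = \left(- \frac{9}{4}\right) \left(- \frac{14}{13}\right) = \frac{63}{26} \approx 2.4231$)
$t{\left(m \right)} = \frac{63}{26}$
$\frac{797026}{t{\left(931 \right)}} = \frac{797026}{\frac{63}{26}} = 797026 \cdot \frac{26}{63} = \frac{20722676}{63}$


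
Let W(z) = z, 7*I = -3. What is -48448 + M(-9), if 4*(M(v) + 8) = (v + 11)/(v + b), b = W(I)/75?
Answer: -152733487/3152 ≈ -48456.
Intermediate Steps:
I = -3/7 (I = (1/7)*(-3) = -3/7 ≈ -0.42857)
b = -1/175 (b = -3/7/75 = -3/7*1/75 = -1/175 ≈ -0.0057143)
M(v) = -8 + (11 + v)/(4*(-1/175 + v)) (M(v) = -8 + ((v + 11)/(v - 1/175))/4 = -8 + ((11 + v)/(-1/175 + v))/4 = -8 + (11 + v)/(4*(-1/175 + v)))
-48448 + M(-9) = -48448 + (1957 - 5425*(-9))/(4*(-1 + 175*(-9))) = -48448 + (1957 + 48825)/(4*(-1 - 1575)) = -48448 + (1/4)*50782/(-1576) = -48448 + (1/4)*(-1/1576)*50782 = -48448 - 25391/3152 = -152733487/3152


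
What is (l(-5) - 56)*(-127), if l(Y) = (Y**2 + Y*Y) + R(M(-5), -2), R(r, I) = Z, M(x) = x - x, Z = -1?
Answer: 889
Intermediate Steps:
M(x) = 0
R(r, I) = -1
l(Y) = -1 + 2*Y**2 (l(Y) = (Y**2 + Y*Y) - 1 = (Y**2 + Y**2) - 1 = 2*Y**2 - 1 = -1 + 2*Y**2)
(l(-5) - 56)*(-127) = ((-1 + 2*(-5)**2) - 56)*(-127) = ((-1 + 2*25) - 56)*(-127) = ((-1 + 50) - 56)*(-127) = (49 - 56)*(-127) = -7*(-127) = 889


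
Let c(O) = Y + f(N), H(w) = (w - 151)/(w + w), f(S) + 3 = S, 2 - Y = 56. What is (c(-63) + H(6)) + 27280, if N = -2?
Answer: 326507/12 ≈ 27209.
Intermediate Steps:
Y = -54 (Y = 2 - 1*56 = 2 - 56 = -54)
f(S) = -3 + S
H(w) = (-151 + w)/(2*w) (H(w) = (-151 + w)/((2*w)) = (-151 + w)*(1/(2*w)) = (-151 + w)/(2*w))
c(O) = -59 (c(O) = -54 + (-3 - 2) = -54 - 5 = -59)
(c(-63) + H(6)) + 27280 = (-59 + (1/2)*(-151 + 6)/6) + 27280 = (-59 + (1/2)*(1/6)*(-145)) + 27280 = (-59 - 145/12) + 27280 = -853/12 + 27280 = 326507/12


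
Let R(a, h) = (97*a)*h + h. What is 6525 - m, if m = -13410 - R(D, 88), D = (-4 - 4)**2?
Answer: 566327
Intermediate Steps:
D = 64 (D = (-8)**2 = 64)
R(a, h) = h + 97*a*h (R(a, h) = 97*a*h + h = h + 97*a*h)
m = -559802 (m = -13410 - 88*(1 + 97*64) = -13410 - 88*(1 + 6208) = -13410 - 88*6209 = -13410 - 1*546392 = -13410 - 546392 = -559802)
6525 - m = 6525 - 1*(-559802) = 6525 + 559802 = 566327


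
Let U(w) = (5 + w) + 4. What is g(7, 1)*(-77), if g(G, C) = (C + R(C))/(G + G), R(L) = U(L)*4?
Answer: -451/2 ≈ -225.50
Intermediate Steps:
U(w) = 9 + w
R(L) = 36 + 4*L (R(L) = (9 + L)*4 = 36 + 4*L)
g(G, C) = (36 + 5*C)/(2*G) (g(G, C) = (C + (36 + 4*C))/(G + G) = (36 + 5*C)/((2*G)) = (36 + 5*C)*(1/(2*G)) = (36 + 5*C)/(2*G))
g(7, 1)*(-77) = ((1/2)*(36 + 5*1)/7)*(-77) = ((1/2)*(1/7)*(36 + 5))*(-77) = ((1/2)*(1/7)*41)*(-77) = (41/14)*(-77) = -451/2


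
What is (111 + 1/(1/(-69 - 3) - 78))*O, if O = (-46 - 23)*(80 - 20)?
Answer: -2580938100/5617 ≈ -4.5949e+5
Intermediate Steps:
O = -4140 (O = -69*60 = -4140)
(111 + 1/(1/(-69 - 3) - 78))*O = (111 + 1/(1/(-69 - 3) - 78))*(-4140) = (111 + 1/(1/(-72) - 78))*(-4140) = (111 + 1/(-1/72 - 78))*(-4140) = (111 + 1/(-5617/72))*(-4140) = (111 - 72/5617)*(-4140) = (623415/5617)*(-4140) = -2580938100/5617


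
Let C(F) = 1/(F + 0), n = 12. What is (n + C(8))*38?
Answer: 1843/4 ≈ 460.75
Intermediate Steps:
C(F) = 1/F
(n + C(8))*38 = (12 + 1/8)*38 = (12 + ⅛)*38 = (97/8)*38 = 1843/4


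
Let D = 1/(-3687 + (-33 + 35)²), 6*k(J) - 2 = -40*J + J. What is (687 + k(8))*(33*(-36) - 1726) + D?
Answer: -20455691375/11049 ≈ -1.8514e+6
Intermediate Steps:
k(J) = ⅓ - 13*J/2 (k(J) = ⅓ + (-40*J + J)/6 = ⅓ + (-39*J)/6 = ⅓ - 13*J/2)
D = -1/3683 (D = 1/(-3687 + 2²) = 1/(-3687 + 4) = 1/(-3683) = -1/3683 ≈ -0.00027152)
(687 + k(8))*(33*(-36) - 1726) + D = (687 + (⅓ - 13/2*8))*(33*(-36) - 1726) - 1/3683 = (687 + (⅓ - 52))*(-1188 - 1726) - 1/3683 = (687 - 155/3)*(-2914) - 1/3683 = (1906/3)*(-2914) - 1/3683 = -5554084/3 - 1/3683 = -20455691375/11049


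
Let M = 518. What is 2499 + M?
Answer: 3017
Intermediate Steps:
2499 + M = 2499 + 518 = 3017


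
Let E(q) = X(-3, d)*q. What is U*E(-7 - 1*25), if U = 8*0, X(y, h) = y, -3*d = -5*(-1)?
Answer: 0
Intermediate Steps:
d = -5/3 (d = -(-5)*(-1)/3 = -1/3*5 = -5/3 ≈ -1.6667)
E(q) = -3*q
U = 0
U*E(-7 - 1*25) = 0*(-3*(-7 - 1*25)) = 0*(-3*(-7 - 25)) = 0*(-3*(-32)) = 0*96 = 0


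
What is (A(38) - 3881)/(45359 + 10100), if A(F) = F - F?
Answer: -3881/55459 ≈ -0.069980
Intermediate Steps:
A(F) = 0
(A(38) - 3881)/(45359 + 10100) = (0 - 3881)/(45359 + 10100) = -3881/55459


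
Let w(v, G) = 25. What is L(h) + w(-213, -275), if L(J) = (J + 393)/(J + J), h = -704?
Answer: 35511/1408 ≈ 25.221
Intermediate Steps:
L(J) = (393 + J)/(2*J) (L(J) = (393 + J)/((2*J)) = (393 + J)*(1/(2*J)) = (393 + J)/(2*J))
L(h) + w(-213, -275) = (½)*(393 - 704)/(-704) + 25 = (½)*(-1/704)*(-311) + 25 = 311/1408 + 25 = 35511/1408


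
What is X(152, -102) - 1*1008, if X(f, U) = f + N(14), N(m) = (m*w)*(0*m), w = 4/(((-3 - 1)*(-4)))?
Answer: -856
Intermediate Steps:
w = ¼ (w = 4/((-4*(-4))) = 4/16 = 4*(1/16) = ¼ ≈ 0.25000)
N(m) = 0 (N(m) = (m*(¼))*(0*m) = (m/4)*0 = 0)
X(f, U) = f (X(f, U) = f + 0 = f)
X(152, -102) - 1*1008 = 152 - 1*1008 = 152 - 1008 = -856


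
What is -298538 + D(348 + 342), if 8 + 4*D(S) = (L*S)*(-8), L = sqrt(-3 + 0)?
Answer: -298540 - 1380*I*sqrt(3) ≈ -2.9854e+5 - 2390.2*I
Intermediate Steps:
L = I*sqrt(3) (L = sqrt(-3) = I*sqrt(3) ≈ 1.732*I)
D(S) = -2 - 2*I*S*sqrt(3) (D(S) = -2 + (((I*sqrt(3))*S)*(-8))/4 = -2 + ((I*S*sqrt(3))*(-8))/4 = -2 + (-8*I*S*sqrt(3))/4 = -2 - 2*I*S*sqrt(3))
-298538 + D(348 + 342) = -298538 + (-2 - 2*I*(348 + 342)*sqrt(3)) = -298538 + (-2 - 2*I*690*sqrt(3)) = -298538 + (-2 - 1380*I*sqrt(3)) = -298540 - 1380*I*sqrt(3)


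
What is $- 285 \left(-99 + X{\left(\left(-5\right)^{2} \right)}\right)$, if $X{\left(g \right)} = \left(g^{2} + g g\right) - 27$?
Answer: $-320340$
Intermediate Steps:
$X{\left(g \right)} = -27 + 2 g^{2}$ ($X{\left(g \right)} = \left(g^{2} + g^{2}\right) - 27 = 2 g^{2} - 27 = -27 + 2 g^{2}$)
$- 285 \left(-99 + X{\left(\left(-5\right)^{2} \right)}\right) = - 285 \left(-99 - \left(27 - 2 \left(\left(-5\right)^{2}\right)^{2}\right)\right) = - 285 \left(-99 - \left(27 - 2 \cdot 25^{2}\right)\right) = - 285 \left(-99 + \left(-27 + 2 \cdot 625\right)\right) = - 285 \left(-99 + \left(-27 + 1250\right)\right) = - 285 \left(-99 + 1223\right) = \left(-285\right) 1124 = -320340$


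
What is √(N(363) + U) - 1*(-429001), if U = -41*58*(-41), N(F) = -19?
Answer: 429001 + 3*√10831 ≈ 4.2931e+5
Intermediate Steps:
U = 97498 (U = -2378*(-41) = 97498)
√(N(363) + U) - 1*(-429001) = √(-19 + 97498) - 1*(-429001) = √97479 + 429001 = 3*√10831 + 429001 = 429001 + 3*√10831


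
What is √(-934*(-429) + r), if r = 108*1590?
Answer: √572406 ≈ 756.58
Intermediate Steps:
r = 171720
√(-934*(-429) + r) = √(-934*(-429) + 171720) = √(400686 + 171720) = √572406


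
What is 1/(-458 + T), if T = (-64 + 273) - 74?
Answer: -1/323 ≈ -0.0030960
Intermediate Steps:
T = 135 (T = 209 - 74 = 135)
1/(-458 + T) = 1/(-458 + 135) = 1/(-323) = -1/323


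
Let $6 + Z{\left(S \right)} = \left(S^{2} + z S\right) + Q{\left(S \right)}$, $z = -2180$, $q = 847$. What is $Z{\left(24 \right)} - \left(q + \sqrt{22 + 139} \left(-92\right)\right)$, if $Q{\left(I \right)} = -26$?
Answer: $-52623 + 92 \sqrt{161} \approx -51456.0$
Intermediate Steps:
$Z{\left(S \right)} = -32 + S^{2} - 2180 S$ ($Z{\left(S \right)} = -6 - \left(26 - S^{2} + 2180 S\right) = -32 + S^{2} - 2180 S$)
$Z{\left(24 \right)} - \left(q + \sqrt{22 + 139} \left(-92\right)\right) = \left(-32 + 24^{2} - 52320\right) - \left(847 + \sqrt{22 + 139} \left(-92\right)\right) = \left(-32 + 576 - 52320\right) - \left(847 + \sqrt{161} \left(-92\right)\right) = -51776 - \left(847 - 92 \sqrt{161}\right) = -52623 + 92 \sqrt{161}$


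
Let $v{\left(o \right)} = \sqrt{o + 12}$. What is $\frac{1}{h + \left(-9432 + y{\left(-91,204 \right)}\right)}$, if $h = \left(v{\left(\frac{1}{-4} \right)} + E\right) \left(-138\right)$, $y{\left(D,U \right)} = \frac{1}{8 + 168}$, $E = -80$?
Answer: $\frac{49809584}{73162687489} + \frac{2137344 \sqrt{47}}{73162687489} \approx 0.00088108$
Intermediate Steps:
$v{\left(o \right)} = \sqrt{12 + o}$
$y{\left(D,U \right)} = \frac{1}{176}$
$h = 11040 - 69 \sqrt{47}$ ($h = \left(\sqrt{12 + \frac{1}{-4}} - 80\right) \left(-138\right) = \left(\sqrt{12 - \frac{1}{4}} - 80\right) \left(-138\right) = \left(\sqrt{\frac{47}{4}} - 80\right) \left(-138\right) = \left(\frac{\sqrt{47}}{2} - 80\right) \left(-138\right) = \left(-80 + \frac{\sqrt{47}}{2}\right) \left(-138\right) = 11040 - 69 \sqrt{47} \approx 10567.0$)
$\frac{1}{h + \left(-9432 + y{\left(-91,204 \right)}\right)} = \frac{1}{\left(11040 - 69 \sqrt{47}\right) + \left(-9432 + \frac{1}{176}\right)} = \frac{1}{\left(11040 - 69 \sqrt{47}\right) - \frac{1660031}{176}} = \frac{1}{\frac{283009}{176} - 69 \sqrt{47}}$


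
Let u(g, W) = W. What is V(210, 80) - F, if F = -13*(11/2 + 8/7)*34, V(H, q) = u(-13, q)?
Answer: 21113/7 ≈ 3016.1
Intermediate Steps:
V(H, q) = q
F = -20553/7 (F = -13*(11*(½) + 8*(⅐))*34 = -13*(11/2 + 8/7)*34 = -13*93/14*34 = -1209/14*34 = -20553/7 ≈ -2936.1)
V(210, 80) - F = 80 - 1*(-20553/7) = 80 + 20553/7 = 21113/7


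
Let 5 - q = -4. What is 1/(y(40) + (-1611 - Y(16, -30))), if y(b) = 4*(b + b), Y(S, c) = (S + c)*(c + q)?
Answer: -1/1585 ≈ -0.00063092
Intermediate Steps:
q = 9 (q = 5 - 1*(-4) = 5 + 4 = 9)
Y(S, c) = (9 + c)*(S + c) (Y(S, c) = (S + c)*(c + 9) = (S + c)*(9 + c) = (9 + c)*(S + c))
y(b) = 8*b (y(b) = 4*(2*b) = 8*b)
1/(y(40) + (-1611 - Y(16, -30))) = 1/(8*40 + (-1611 - ((-30)² + 9*16 + 9*(-30) + 16*(-30)))) = 1/(320 + (-1611 - (900 + 144 - 270 - 480))) = 1/(320 + (-1611 - 1*294)) = 1/(320 + (-1611 - 294)) = 1/(320 - 1905) = 1/(-1585) = -1/1585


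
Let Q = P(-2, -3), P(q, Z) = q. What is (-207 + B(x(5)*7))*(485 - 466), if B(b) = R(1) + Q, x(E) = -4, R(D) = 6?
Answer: -3857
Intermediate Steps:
Q = -2
B(b) = 4 (B(b) = 6 - 2 = 4)
(-207 + B(x(5)*7))*(485 - 466) = (-207 + 4)*(485 - 466) = -203*19 = -3857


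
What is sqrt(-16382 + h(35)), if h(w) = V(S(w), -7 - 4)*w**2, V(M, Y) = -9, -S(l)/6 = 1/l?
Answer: I*sqrt(27407) ≈ 165.55*I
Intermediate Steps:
S(l) = -6/l
h(w) = -9*w**2
sqrt(-16382 + h(35)) = sqrt(-16382 - 9*35**2) = sqrt(-16382 - 9*1225) = sqrt(-16382 - 11025) = sqrt(-27407) = I*sqrt(27407)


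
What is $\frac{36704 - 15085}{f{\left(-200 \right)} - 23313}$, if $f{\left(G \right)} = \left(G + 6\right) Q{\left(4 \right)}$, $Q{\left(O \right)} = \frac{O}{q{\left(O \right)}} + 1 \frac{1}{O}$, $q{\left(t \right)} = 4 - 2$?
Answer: $- \frac{43238}{47499} \approx -0.91029$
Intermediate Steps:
$q{\left(t \right)} = 2$
$Q{\left(O \right)} = \frac{1}{O} + \frac{O}{2}$ ($Q{\left(O \right)} = \frac{O}{2} + 1 \frac{1}{O} = O \frac{1}{2} + \frac{1}{O} = \frac{O}{2} + \frac{1}{O} = \frac{1}{O} + \frac{O}{2}$)
$f{\left(G \right)} = \frac{27}{2} + \frac{9 G}{4}$ ($f{\left(G \right)} = \left(G + 6\right) \left(\frac{1}{4} + \frac{1}{2} \cdot 4\right) = \left(6 + G\right) \left(\frac{1}{4} + 2\right) = \left(6 + G\right) \frac{9}{4} = \frac{27}{2} + \frac{9 G}{4}$)
$\frac{36704 - 15085}{f{\left(-200 \right)} - 23313} = \frac{36704 - 15085}{\left(\frac{27}{2} + \frac{9}{4} \left(-200\right)\right) - 23313} = \frac{21619}{\left(\frac{27}{2} - 450\right) - 23313} = \frac{21619}{- \frac{873}{2} - 23313} = \frac{21619}{- \frac{47499}{2}} = 21619 \left(- \frac{2}{47499}\right) = - \frac{43238}{47499}$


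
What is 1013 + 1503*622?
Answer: 935879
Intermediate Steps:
1013 + 1503*622 = 1013 + 934866 = 935879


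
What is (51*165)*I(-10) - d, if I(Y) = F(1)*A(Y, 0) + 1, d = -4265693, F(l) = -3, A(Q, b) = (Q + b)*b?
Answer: 4274108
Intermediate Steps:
A(Q, b) = b*(Q + b)
I(Y) = 1 (I(Y) = -0*(Y + 0) + 1 = -0*Y + 1 = -3*0 + 1 = 0 + 1 = 1)
(51*165)*I(-10) - d = (51*165)*1 - 1*(-4265693) = 8415*1 + 4265693 = 8415 + 4265693 = 4274108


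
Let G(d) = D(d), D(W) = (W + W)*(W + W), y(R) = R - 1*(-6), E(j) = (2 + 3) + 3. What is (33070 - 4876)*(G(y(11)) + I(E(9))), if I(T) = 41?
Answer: 33748218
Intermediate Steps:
E(j) = 8 (E(j) = 5 + 3 = 8)
y(R) = 6 + R (y(R) = R + 6 = 6 + R)
D(W) = 4*W² (D(W) = (2*W)*(2*W) = 4*W²)
G(d) = 4*d²
(33070 - 4876)*(G(y(11)) + I(E(9))) = (33070 - 4876)*(4*(6 + 11)² + 41) = 28194*(4*17² + 41) = 28194*(4*289 + 41) = 28194*(1156 + 41) = 28194*1197 = 33748218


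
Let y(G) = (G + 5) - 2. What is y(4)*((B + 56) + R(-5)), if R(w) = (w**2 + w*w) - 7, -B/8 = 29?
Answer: -931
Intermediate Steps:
B = -232 (B = -8*29 = -232)
y(G) = 3 + G (y(G) = (5 + G) - 2 = 3 + G)
R(w) = -7 + 2*w**2 (R(w) = (w**2 + w**2) - 7 = 2*w**2 - 7 = -7 + 2*w**2)
y(4)*((B + 56) + R(-5)) = (3 + 4)*((-232 + 56) + (-7 + 2*(-5)**2)) = 7*(-176 + (-7 + 2*25)) = 7*(-176 + (-7 + 50)) = 7*(-176 + 43) = 7*(-133) = -931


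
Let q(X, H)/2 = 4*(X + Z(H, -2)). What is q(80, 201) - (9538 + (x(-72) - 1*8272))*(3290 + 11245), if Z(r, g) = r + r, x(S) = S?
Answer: -17350934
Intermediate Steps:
Z(r, g) = 2*r
q(X, H) = 8*X + 16*H (q(X, H) = 2*(4*(X + 2*H)) = 2*(4*X + 8*H) = 8*X + 16*H)
q(80, 201) - (9538 + (x(-72) - 1*8272))*(3290 + 11245) = (8*80 + 16*201) - (9538 + (-72 - 1*8272))*(3290 + 11245) = (640 + 3216) - (9538 + (-72 - 8272))*14535 = 3856 - (9538 - 8344)*14535 = 3856 - 1194*14535 = 3856 - 1*17354790 = 3856 - 17354790 = -17350934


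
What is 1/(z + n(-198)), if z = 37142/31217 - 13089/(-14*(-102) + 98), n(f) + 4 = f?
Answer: -47637142/9974623305 ≈ -0.0047758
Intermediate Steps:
n(f) = -4 + f
z = -351920621/47637142 (z = 37142*(1/31217) - 13089/(1428 + 98) = 37142/31217 - 13089/1526 = -351920621/47637142 ≈ -7.3875)
1/(z + n(-198)) = 1/(-351920621/47637142 + (-4 - 198)) = 1/(-351920621/47637142 - 202) = 1/(-9974623305/47637142) = -47637142/9974623305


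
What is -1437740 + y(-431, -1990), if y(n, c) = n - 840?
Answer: -1439011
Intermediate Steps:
y(n, c) = -840 + n
-1437740 + y(-431, -1990) = -1437740 + (-840 - 431) = -1437740 - 1271 = -1439011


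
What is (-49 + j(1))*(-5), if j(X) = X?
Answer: 240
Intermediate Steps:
(-49 + j(1))*(-5) = (-49 + 1)*(-5) = -48*(-5) = 240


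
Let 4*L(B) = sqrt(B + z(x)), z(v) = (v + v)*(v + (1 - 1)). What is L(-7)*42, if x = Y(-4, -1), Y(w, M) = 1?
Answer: 21*I*sqrt(5)/2 ≈ 23.479*I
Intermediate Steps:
x = 1
z(v) = 2*v**2 (z(v) = (2*v)*(v + 0) = (2*v)*v = 2*v**2)
L(B) = sqrt(2 + B)/4 (L(B) = sqrt(B + 2*1**2)/4 = sqrt(B + 2*1)/4 = sqrt(B + 2)/4 = sqrt(2 + B)/4)
L(-7)*42 = (sqrt(2 - 7)/4)*42 = (sqrt(-5)/4)*42 = ((I*sqrt(5))/4)*42 = (I*sqrt(5)/4)*42 = 21*I*sqrt(5)/2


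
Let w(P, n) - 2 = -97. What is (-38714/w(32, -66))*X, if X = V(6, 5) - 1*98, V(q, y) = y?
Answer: -3600402/95 ≈ -37899.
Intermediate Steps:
w(P, n) = -95 (w(P, n) = 2 - 97 = -95)
X = -93 (X = 5 - 1*98 = 5 - 98 = -93)
(-38714/w(32, -66))*X = -38714/(-95)*(-93) = -38714*(-1/95)*(-93) = (38714/95)*(-93) = -3600402/95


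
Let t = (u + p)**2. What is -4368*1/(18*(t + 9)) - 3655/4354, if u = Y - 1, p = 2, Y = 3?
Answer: -3443837/326550 ≈ -10.546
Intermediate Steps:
u = 2 (u = 3 - 1 = 2)
t = 16 (t = (2 + 2)**2 = 4**2 = 16)
-4368*1/(18*(t + 9)) - 3655/4354 = -4368*1/(18*(16 + 9)) - 3655/4354 = -4368/(25*18) - 3655*1/4354 = -4368/450 - 3655/4354 = -4368*1/450 - 3655/4354 = -728/75 - 3655/4354 = -3443837/326550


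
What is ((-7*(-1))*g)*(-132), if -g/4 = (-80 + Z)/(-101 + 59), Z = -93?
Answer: 15224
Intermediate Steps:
g = -346/21 (g = -4*(-80 - 93)/(-101 + 59) = -(-692)/(-42) = -(-692)*(-1)/42 = -4*173/42 = -346/21 ≈ -16.476)
((-7*(-1))*g)*(-132) = (-7*(-1)*(-346/21))*(-132) = (7*(-346/21))*(-132) = -346/3*(-132) = 15224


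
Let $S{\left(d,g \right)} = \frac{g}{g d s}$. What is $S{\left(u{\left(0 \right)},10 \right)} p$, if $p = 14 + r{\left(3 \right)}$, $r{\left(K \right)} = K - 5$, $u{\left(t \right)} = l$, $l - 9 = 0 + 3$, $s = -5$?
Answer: $- \frac{1}{5} \approx -0.2$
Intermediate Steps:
$l = 12$ ($l = 9 + \left(0 + 3\right) = 9 + 3 = 12$)
$u{\left(t \right)} = 12$
$r{\left(K \right)} = -5 + K$ ($r{\left(K \right)} = K - 5 = -5 + K$)
$S{\left(d,g \right)} = - \frac{1}{5 d}$ ($S{\left(d,g \right)} = \frac{g}{g d \left(-5\right)} = \frac{g}{d g \left(-5\right)} = \frac{g}{\left(-5\right) d g} = g \left(- \frac{1}{5 d g}\right) = - \frac{1}{5 d}$)
$p = 12$ ($p = 14 + \left(-5 + 3\right) = 14 - 2 = 12$)
$S{\left(u{\left(0 \right)},10 \right)} p = - \frac{1}{5 \cdot 12} \cdot 12 = \left(- \frac{1}{5}\right) \frac{1}{12} \cdot 12 = \left(- \frac{1}{60}\right) 12 = - \frac{1}{5}$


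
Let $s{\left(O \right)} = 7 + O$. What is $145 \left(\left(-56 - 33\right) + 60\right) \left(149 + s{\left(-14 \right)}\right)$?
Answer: $-597110$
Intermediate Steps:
$145 \left(\left(-56 - 33\right) + 60\right) \left(149 + s{\left(-14 \right)}\right) = 145 \left(\left(-56 - 33\right) + 60\right) \left(149 + \left(7 - 14\right)\right) = 145 \left(-89 + 60\right) \left(149 - 7\right) = 145 \left(\left(-29\right) 142\right) = 145 \left(-4118\right) = -597110$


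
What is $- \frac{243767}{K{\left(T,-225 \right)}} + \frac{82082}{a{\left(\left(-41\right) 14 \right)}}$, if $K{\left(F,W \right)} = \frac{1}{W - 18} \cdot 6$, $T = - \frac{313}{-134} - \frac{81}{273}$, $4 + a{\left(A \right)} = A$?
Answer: $\frac{5706259621}{578} \approx 9.8724 \cdot 10^{6}$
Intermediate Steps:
$a{\left(A \right)} = -4 + A$
$T = \frac{24865}{12194}$ ($T = \left(-313\right) \left(- \frac{1}{134}\right) - \frac{27}{91} = \frac{313}{134} - \frac{27}{91} = \frac{24865}{12194} \approx 2.0391$)
$K{\left(F,W \right)} = \frac{6}{-18 + W}$ ($K{\left(F,W \right)} = \frac{1}{-18 + W} 6 = \frac{6}{-18 + W}$)
$- \frac{243767}{K{\left(T,-225 \right)}} + \frac{82082}{a{\left(\left(-41\right) 14 \right)}} = - \frac{243767}{6 \frac{1}{-18 - 225}} + \frac{82082}{-4 - 574} = - \frac{243767}{6 \frac{1}{-243}} + \frac{82082}{-4 - 574} = - \frac{243767}{6 \left(- \frac{1}{243}\right)} + \frac{82082}{-578} = - \frac{243767}{- \frac{2}{81}} + 82082 \left(- \frac{1}{578}\right) = \left(-243767\right) \left(- \frac{81}{2}\right) - \frac{41041}{289} = \frac{19745127}{2} - \frac{41041}{289} = \frac{5706259621}{578}$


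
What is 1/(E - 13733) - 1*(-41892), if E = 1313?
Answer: 520298639/12420 ≈ 41892.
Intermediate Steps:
1/(E - 13733) - 1*(-41892) = 1/(1313 - 13733) - 1*(-41892) = 1/(-12420) + 41892 = -1/12420 + 41892 = 520298639/12420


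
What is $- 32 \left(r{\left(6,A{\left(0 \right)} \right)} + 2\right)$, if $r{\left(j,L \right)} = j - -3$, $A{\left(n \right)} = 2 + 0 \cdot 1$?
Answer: $-352$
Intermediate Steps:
$A{\left(n \right)} = 2$ ($A{\left(n \right)} = 2 + 0 = 2$)
$r{\left(j,L \right)} = 3 + j$ ($r{\left(j,L \right)} = j + 3 = 3 + j$)
$- 32 \left(r{\left(6,A{\left(0 \right)} \right)} + 2\right) = - 32 \left(\left(3 + 6\right) + 2\right) = - 32 \left(9 + 2\right) = \left(-32\right) 11 = -352$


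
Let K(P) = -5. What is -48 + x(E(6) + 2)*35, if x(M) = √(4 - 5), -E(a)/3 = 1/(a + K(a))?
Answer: -48 + 35*I ≈ -48.0 + 35.0*I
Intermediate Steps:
E(a) = -3/(-5 + a) (E(a) = -3/(a - 5) = -3/(-5 + a))
x(M) = I (x(M) = √(-1) = I)
-48 + x(E(6) + 2)*35 = -48 + I*35 = -48 + 35*I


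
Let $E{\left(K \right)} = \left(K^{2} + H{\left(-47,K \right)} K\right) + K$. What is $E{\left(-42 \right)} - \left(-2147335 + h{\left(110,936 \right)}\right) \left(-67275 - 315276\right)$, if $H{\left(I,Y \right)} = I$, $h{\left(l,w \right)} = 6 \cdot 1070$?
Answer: $-819009170469$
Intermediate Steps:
$h{\left(l,w \right)} = 6420$
$E{\left(K \right)} = K^{2} - 46 K$ ($E{\left(K \right)} = \left(K^{2} - 47 K\right) + K = K^{2} - 46 K$)
$E{\left(-42 \right)} - \left(-2147335 + h{\left(110,936 \right)}\right) \left(-67275 - 315276\right) = - 42 \left(-46 - 42\right) - \left(-2147335 + 6420\right) \left(-67275 - 315276\right) = \left(-42\right) \left(-88\right) - \left(-2140915\right) \left(-382551\right) = 3696 - 819009174165 = -819009170469$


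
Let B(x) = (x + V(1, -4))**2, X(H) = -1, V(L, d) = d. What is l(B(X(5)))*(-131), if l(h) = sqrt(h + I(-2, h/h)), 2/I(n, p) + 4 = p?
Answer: -131*sqrt(219)/3 ≈ -646.21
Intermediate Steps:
I(n, p) = 2/(-4 + p)
B(x) = (-4 + x)**2 (B(x) = (x - 4)**2 = (-4 + x)**2)
l(h) = sqrt(-2/3 + h) (l(h) = sqrt(h + 2/(-4 + h/h)) = sqrt(h + 2/(-4 + 1)) = sqrt(h + 2/(-3)) = sqrt(h + 2*(-1/3)) = sqrt(h - 2/3) = sqrt(-2/3 + h))
l(B(X(5)))*(-131) = (sqrt(-6 + 9*(-4 - 1)**2)/3)*(-131) = (sqrt(-6 + 9*(-5)**2)/3)*(-131) = (sqrt(-6 + 9*25)/3)*(-131) = (sqrt(-6 + 225)/3)*(-131) = (sqrt(219)/3)*(-131) = -131*sqrt(219)/3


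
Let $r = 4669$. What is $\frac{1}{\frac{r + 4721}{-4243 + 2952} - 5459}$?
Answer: $- \frac{1291}{7056959} \approx -0.00018294$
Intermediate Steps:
$\frac{1}{\frac{r + 4721}{-4243 + 2952} - 5459} = \frac{1}{\frac{4669 + 4721}{-4243 + 2952} - 5459} = \frac{1}{\frac{9390}{-1291} - 5459} = \frac{1}{9390 \left(- \frac{1}{1291}\right) - 5459} = \frac{1}{- \frac{9390}{1291} - 5459} = \frac{1}{- \frac{7056959}{1291}} = - \frac{1291}{7056959}$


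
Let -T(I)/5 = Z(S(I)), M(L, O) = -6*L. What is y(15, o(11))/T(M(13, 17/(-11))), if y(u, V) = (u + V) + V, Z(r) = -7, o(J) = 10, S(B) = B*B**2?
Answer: 1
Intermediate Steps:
S(B) = B**3
y(u, V) = u + 2*V (y(u, V) = (V + u) + V = u + 2*V)
T(I) = 35 (T(I) = -5*(-7) = 35)
y(15, o(11))/T(M(13, 17/(-11))) = (15 + 2*10)/35 = (15 + 20)*(1/35) = 35*(1/35) = 1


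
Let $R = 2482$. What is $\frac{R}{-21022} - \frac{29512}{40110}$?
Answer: $- \frac{25712653}{30114015} \approx -0.85384$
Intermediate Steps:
$\frac{R}{-21022} - \frac{29512}{40110} = \frac{2482}{-21022} - \frac{29512}{40110} = 2482 \left(- \frac{1}{21022}\right) - \frac{2108}{2865} = - \frac{1241}{10511} - \frac{2108}{2865} = - \frac{25712653}{30114015}$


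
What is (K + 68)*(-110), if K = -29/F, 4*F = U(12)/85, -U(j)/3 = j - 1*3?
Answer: -1286560/27 ≈ -47650.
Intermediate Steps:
U(j) = 9 - 3*j (U(j) = -3*(j - 1*3) = -3*(j - 3) = -3*(-3 + j) = 9 - 3*j)
F = -27/340 (F = ((9 - 3*12)/85)/4 = ((9 - 36)*(1/85))/4 = (-27*1/85)/4 = (¼)*(-27/85) = -27/340 ≈ -0.079412)
K = 9860/27 (K = -29/(-27/340) = -29*(-340/27) = 9860/27 ≈ 365.19)
(K + 68)*(-110) = (9860/27 + 68)*(-110) = (11696/27)*(-110) = -1286560/27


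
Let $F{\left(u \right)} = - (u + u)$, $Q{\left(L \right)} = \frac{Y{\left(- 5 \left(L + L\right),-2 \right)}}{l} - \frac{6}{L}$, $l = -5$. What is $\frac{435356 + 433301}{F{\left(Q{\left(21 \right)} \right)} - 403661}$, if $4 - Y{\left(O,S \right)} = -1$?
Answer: $- \frac{6080599}{2825609} \approx -2.152$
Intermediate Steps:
$Y{\left(O,S \right)} = 5$ ($Y{\left(O,S \right)} = 4 - -1 = 4 + 1 = 5$)
$Q{\left(L \right)} = -1 - \frac{6}{L}$ ($Q{\left(L \right)} = \frac{5}{-5} - \frac{6}{L} = 5 \left(- \frac{1}{5}\right) - \frac{6}{L} = -1 - \frac{6}{L}$)
$F{\left(u \right)} = - 2 u$
$\frac{435356 + 433301}{F{\left(Q{\left(21 \right)} \right)} - 403661} = \frac{435356 + 433301}{- 2 \frac{-6 - 21}{21} - 403661} = \frac{868657}{- 2 \frac{-6 - 21}{21} - 403661} = \frac{868657}{- 2 \cdot \frac{1}{21} \left(-27\right) - 403661} = \frac{868657}{\left(-2\right) \left(- \frac{9}{7}\right) - 403661} = \frac{868657}{\frac{18}{7} - 403661} = \frac{868657}{- \frac{2825609}{7}} = 868657 \left(- \frac{7}{2825609}\right) = - \frac{6080599}{2825609}$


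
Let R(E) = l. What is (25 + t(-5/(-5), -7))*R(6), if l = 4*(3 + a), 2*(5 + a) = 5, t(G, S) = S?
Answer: 36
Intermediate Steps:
a = -5/2 (a = -5 + (½)*5 = -5 + 5/2 = -5/2 ≈ -2.5000)
l = 2 (l = 4*(3 - 5/2) = 4*(½) = 2)
R(E) = 2
(25 + t(-5/(-5), -7))*R(6) = (25 - 7)*2 = 18*2 = 36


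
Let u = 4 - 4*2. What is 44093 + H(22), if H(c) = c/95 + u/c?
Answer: 46077237/1045 ≈ 44093.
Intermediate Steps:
u = -4 (u = 4 - 8 = -4)
H(c) = -4/c + c/95 (H(c) = c/95 - 4/c = -4/c + c/95)
44093 + H(22) = 44093 + (-4/22 + (1/95)*22) = 44093 + (-4*1/22 + 22/95) = 44093 + (-2/11 + 22/95) = 44093 + 52/1045 = 46077237/1045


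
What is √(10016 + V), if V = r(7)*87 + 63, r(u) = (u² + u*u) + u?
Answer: √19214 ≈ 138.61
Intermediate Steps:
r(u) = u + 2*u² (r(u) = (u² + u²) + u = 2*u² + u = u + 2*u²)
V = 9198 (V = (7*(1 + 2*7))*87 + 63 = (7*(1 + 14))*87 + 63 = (7*15)*87 + 63 = 105*87 + 63 = 9135 + 63 = 9198)
√(10016 + V) = √(10016 + 9198) = √19214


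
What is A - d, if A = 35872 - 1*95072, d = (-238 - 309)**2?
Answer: -358409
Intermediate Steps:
d = 299209 (d = (-547)**2 = 299209)
A = -59200 (A = 35872 - 95072 = -59200)
A - d = -59200 - 1*299209 = -59200 - 299209 = -358409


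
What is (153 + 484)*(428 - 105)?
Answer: 205751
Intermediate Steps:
(153 + 484)*(428 - 105) = 637*323 = 205751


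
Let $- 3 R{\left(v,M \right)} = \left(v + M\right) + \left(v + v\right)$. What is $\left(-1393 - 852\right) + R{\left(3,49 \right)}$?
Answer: $- \frac{6793}{3} \approx -2264.3$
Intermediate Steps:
$R{\left(v,M \right)} = - v - \frac{M}{3}$ ($R{\left(v,M \right)} = - \frac{\left(v + M\right) + \left(v + v\right)}{3} = - \frac{\left(M + v\right) + 2 v}{3} = - \frac{M + 3 v}{3} = - v - \frac{M}{3}$)
$\left(-1393 - 852\right) + R{\left(3,49 \right)} = \left(-1393 - 852\right) - \frac{58}{3} = -2245 - \frac{58}{3} = - \frac{6793}{3}$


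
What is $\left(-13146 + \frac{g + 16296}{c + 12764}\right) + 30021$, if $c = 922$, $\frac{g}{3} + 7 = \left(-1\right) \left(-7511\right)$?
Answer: $\frac{38498343}{2281} \approx 16878.0$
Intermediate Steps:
$g = 22512$ ($g = -21 + 3 \left(\left(-1\right) \left(-7511\right)\right) = -21 + 3 \cdot 7511 = -21 + 22533 = 22512$)
$\left(-13146 + \frac{g + 16296}{c + 12764}\right) + 30021 = \left(-13146 + \frac{22512 + 16296}{922 + 12764}\right) + 30021 = \left(-13146 + \frac{38808}{13686}\right) + 30021 = \left(-13146 + 38808 \cdot \frac{1}{13686}\right) + 30021 = \left(-13146 + \frac{6468}{2281}\right) + 30021 = - \frac{29979558}{2281} + 30021 = \frac{38498343}{2281}$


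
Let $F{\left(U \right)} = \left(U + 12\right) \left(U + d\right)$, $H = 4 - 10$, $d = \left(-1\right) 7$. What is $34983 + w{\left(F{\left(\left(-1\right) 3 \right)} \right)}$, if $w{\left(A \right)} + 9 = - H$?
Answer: $34980$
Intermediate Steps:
$d = -7$
$H = -6$ ($H = 4 - 10 = -6$)
$F{\left(U \right)} = \left(-7 + U\right) \left(12 + U\right)$ ($F{\left(U \right)} = \left(U + 12\right) \left(U - 7\right) = \left(12 + U\right) \left(-7 + U\right) = \left(-7 + U\right) \left(12 + U\right)$)
$w{\left(A \right)} = -3$ ($w{\left(A \right)} = -9 - -6 = -9 + 6 = -3$)
$34983 + w{\left(F{\left(\left(-1\right) 3 \right)} \right)} = 34983 - 3 = 34980$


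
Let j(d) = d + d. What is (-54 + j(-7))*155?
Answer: -10540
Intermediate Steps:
j(d) = 2*d
(-54 + j(-7))*155 = (-54 + 2*(-7))*155 = (-54 - 14)*155 = -68*155 = -10540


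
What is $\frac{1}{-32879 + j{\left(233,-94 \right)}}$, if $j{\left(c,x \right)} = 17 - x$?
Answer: $- \frac{1}{32768} \approx -3.0518 \cdot 10^{-5}$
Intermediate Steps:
$\frac{1}{-32879 + j{\left(233,-94 \right)}} = \frac{1}{-32879 + \left(17 - -94\right)} = \frac{1}{-32879 + \left(17 + 94\right)} = \frac{1}{-32879 + 111} = \frac{1}{-32768} = - \frac{1}{32768}$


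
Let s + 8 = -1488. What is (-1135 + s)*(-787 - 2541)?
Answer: 8755968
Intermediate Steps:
s = -1496 (s = -8 - 1488 = -1496)
(-1135 + s)*(-787 - 2541) = (-1135 - 1496)*(-787 - 2541) = -2631*(-3328) = 8755968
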